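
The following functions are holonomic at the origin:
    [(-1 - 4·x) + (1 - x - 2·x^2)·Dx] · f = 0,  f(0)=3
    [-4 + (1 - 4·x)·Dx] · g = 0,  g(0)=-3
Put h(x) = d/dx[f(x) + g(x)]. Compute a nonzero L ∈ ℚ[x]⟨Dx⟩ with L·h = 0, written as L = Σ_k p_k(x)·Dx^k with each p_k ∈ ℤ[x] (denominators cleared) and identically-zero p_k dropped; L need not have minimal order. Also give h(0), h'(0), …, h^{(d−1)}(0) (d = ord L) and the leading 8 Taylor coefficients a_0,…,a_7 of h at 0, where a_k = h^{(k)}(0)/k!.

L = (168 + 192·x + 1728·x^2 - 768·x^3 + 768·x^4) + (-33 - 144·x + 264·x^2 + 1056·x^3 - 576·x^4 + 768·x^5)·Dx + (1 + 13·x - 100·x^2 + 120·x^3 + 40·x^4 - 64·x^5 + 128·x^6)·Dx^2  (order 2).
h: a_k = -9, -78, -531, -2940, -15045, -72954, -342279, -1568760, …
ICs: h(0) = -9, h′(0) = -78.

f: a_k = 3, 3, 9, 15, 33, 63, 129, 255, …
g: a_k = -3, -12, -48, -192, -768, -3072, -12288, -49152, …
f+g: L₀ = lclm(L_f,L_g), ord ≤ 1+1.
h₀' ⇒ L via d/dx closure of L₀.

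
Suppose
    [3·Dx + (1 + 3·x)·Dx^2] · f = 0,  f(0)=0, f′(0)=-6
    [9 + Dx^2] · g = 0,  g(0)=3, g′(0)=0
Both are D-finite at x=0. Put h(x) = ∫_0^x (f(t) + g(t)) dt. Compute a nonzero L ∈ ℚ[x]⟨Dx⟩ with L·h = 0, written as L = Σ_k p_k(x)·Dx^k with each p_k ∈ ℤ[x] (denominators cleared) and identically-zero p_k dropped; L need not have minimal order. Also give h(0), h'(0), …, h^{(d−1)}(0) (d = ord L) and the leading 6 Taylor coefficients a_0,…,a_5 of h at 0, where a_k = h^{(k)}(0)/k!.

L = (63 + 54·x + 81·x^2)·Dx^2 + (9 + 45·x + 81·x^2 + 81·x^3)·Dx^3 + (7 + 6·x + 9·x^2)·Dx^4 + (1 + 5·x + 9·x^2 + 9·x^3)·Dx^5  (order 5).
h: a_k = 0, 3, -3, -3/2, -9/2, 81/8, …
ICs: h(0) = 0, h′(0) = 3, h′′(0) = -6, h′′′(0) = -9, h′′′′(0) = -108.

f: a_k = 0, -6, 9, -18, 81/2, -486/5, …
g: a_k = 3, 0, -27/2, 0, 81/8, 0, …
h₀=f+g: left-lcm gives L₀, ord ≤ 4.
h=∫h₀ ⇒ L = L₀·Dx.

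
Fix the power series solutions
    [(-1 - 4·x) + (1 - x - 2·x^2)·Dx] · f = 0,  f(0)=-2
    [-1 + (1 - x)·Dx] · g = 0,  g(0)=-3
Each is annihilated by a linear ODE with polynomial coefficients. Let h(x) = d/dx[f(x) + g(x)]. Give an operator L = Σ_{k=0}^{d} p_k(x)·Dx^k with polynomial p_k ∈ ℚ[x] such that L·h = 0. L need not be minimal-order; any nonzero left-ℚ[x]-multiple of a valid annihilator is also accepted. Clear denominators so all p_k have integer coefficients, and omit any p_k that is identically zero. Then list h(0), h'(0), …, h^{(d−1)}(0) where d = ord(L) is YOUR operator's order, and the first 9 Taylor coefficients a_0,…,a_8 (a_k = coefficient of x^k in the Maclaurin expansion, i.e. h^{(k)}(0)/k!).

f: a_k = -2, -2, -6, -10, -22, -42, -86, -170, -342, …
g: a_k = -3, -3, -3, -3, -3, -3, -3, -3, -3, …
L₀ := lclm(L_f,L_g); ord L₀ ≤ 1+1.
Differentiate: ansatz ord ≤ ord L₀ ⇒ L.
L = (-6 - 48·x - 96·x^3 + 24·x^4) + (6 + 18·x - 12·x^2 + 24·x^3 - 90·x^4 + 24·x^5)·Dx + (-1 + 2·x - 5·x^2 + 12·x^3 + 2·x^4 - 14·x^5 + 4·x^6)·Dx^2  (order 2).
h: a_k = -5, -18, -39, -100, -225, -534, -1211, -2760, -6165, …
ICs: h(0) = -5, h′(0) = -18.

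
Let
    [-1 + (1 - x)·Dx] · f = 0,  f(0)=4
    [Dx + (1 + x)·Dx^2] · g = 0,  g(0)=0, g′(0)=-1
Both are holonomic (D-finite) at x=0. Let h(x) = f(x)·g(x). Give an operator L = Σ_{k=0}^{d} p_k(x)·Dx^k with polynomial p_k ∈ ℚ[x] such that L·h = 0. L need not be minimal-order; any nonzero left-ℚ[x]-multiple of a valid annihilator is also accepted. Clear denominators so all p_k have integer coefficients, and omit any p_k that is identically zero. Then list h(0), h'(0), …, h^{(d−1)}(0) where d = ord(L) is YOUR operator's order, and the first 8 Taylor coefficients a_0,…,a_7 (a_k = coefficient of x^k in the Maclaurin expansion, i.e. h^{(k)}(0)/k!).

L = 1 + (1 + 3·x)·Dx + (-1 + x^2)·Dx^2  (order 2).
h: a_k = 0, -4, -2, -10/3, -7/3, -47/15, -37/15, -319/105, …
ICs: h(0) = 0, h′(0) = -4.

f: a_k = 4, 4, 4, 4, 4, 4, 4, 4, …
g: a_k = 0, -1, 1/2, -1/3, 1/4, -1/5, 1/6, -1/7, …
Product ⇒ symmetric product L₀, ord ≤ 2.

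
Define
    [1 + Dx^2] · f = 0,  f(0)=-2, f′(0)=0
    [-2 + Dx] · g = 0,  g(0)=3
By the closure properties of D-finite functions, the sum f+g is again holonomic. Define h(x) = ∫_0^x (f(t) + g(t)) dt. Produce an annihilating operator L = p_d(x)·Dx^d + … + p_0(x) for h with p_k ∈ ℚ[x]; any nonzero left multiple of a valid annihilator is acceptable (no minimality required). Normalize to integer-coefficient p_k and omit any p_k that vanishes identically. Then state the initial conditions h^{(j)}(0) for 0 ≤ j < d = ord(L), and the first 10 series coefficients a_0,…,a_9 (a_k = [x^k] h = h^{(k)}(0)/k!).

f: a_k = -2, 0, 1, 0, -1/12, 0, 1/360, 0, -1/20160, 0, …
g: a_k = 3, 6, 6, 4, 2, 4/5, 4/15, 8/105, 2/105, 4/945, …
L₀ := lclm(L_f,L_g); ord L₀ ≤ 2+1.
Integrate: L := L₀·Dx.
L = -2·Dx + Dx^2 - 2·Dx^3 + Dx^4  (order 4).
h: a_k = 0, 1, 3, 7/3, 1, 23/60, 2/15, 97/2520, 1/105, 383/181440, …
ICs: h(0) = 0, h′(0) = 1, h′′(0) = 6, h′′′(0) = 14.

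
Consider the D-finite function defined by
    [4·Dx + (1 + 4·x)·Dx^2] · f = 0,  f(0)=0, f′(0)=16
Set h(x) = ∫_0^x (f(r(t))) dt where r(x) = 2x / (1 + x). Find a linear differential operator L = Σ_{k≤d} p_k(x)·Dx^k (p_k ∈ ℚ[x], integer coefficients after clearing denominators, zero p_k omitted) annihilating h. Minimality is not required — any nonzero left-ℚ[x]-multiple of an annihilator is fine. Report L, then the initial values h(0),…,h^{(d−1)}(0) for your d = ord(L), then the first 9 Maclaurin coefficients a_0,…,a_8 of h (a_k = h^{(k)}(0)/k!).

L = (10 + 18·x)·Dx^2 + (1 + 10·x + 9·x^2)·Dx^3  (order 3).
h: a_k = 0, 0, 16, -160/3, 728/3, -1312, 118096/15, -151840/3, 2391484/7, …
ICs: h(0) = 0, h′(0) = 0, h′′(0) = 32.

f: a_k = 0, 16, -32, 256/3, -256, 4096/5, -8192/3, 65536/7, -32768, …
f∘r: x↦r, Dx↦Dx/r' in L_f ⇒ L₀.
Integrate: L := L₀·Dx.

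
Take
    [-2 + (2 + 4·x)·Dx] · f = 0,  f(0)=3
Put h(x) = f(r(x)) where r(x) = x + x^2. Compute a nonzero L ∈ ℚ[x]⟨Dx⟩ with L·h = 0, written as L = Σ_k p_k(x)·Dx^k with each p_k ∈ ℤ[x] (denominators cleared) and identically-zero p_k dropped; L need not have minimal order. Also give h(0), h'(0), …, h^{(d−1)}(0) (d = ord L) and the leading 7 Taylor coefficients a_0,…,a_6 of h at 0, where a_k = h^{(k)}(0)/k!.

f: a_k = 3, 3, -3/2, 3/2, -15/8, 21/8, -63/16, …
h₀=f(r): pull back L_f along r ⇒ L₀.
L = (-1 - 2·x) + (1 + 2·x + 2·x^2)·Dx  (order 1).
h: a_k = 3, 3, 3/2, -3/2, 9/8, -3/8, -9/16, …
ICs: h(0) = 3.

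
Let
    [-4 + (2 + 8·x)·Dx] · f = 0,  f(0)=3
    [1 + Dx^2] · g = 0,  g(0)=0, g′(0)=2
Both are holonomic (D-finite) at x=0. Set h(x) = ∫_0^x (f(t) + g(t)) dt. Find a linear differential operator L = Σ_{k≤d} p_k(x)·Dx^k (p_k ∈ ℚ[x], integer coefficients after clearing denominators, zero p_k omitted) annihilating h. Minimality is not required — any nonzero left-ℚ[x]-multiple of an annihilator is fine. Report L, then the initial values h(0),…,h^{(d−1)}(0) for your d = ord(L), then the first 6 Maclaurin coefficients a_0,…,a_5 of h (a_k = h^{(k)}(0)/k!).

L = (-26 - 16·x - 32·x^2)·Dx + (-3 - 4·x + 48·x^2 + 64·x^3)·Dx^2 + (-26 - 16·x - 32·x^2)·Dx^3 + (-3 - 4·x + 48·x^2 + 64·x^3)·Dx^4  (order 4).
h: a_k = 0, 3, 4, -2, 35/12, -6, …
ICs: h(0) = 0, h′(0) = 3, h′′(0) = 8, h′′′(0) = -12.

f: a_k = 3, 6, -6, 12, -30, 84, …
g: a_k = 0, 2, 0, -1/3, 0, 1/60, …
Sum ⇒ L₀ = lclm(L_f,L_g) in ℚ(x)⟨Dx⟩.
Integrate: L := L₀·Dx.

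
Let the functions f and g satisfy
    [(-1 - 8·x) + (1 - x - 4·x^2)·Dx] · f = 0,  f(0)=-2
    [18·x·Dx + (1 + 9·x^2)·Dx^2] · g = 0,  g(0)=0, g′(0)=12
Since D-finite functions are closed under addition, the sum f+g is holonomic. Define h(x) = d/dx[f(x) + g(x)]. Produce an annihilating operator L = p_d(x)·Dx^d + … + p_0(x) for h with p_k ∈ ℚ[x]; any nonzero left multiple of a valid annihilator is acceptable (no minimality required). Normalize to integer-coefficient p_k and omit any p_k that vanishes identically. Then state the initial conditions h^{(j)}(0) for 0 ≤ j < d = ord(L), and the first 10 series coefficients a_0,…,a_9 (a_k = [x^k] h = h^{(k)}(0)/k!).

f: a_k = -2, -2, -10, -18, -58, -130, -362, -882, -2330, -5858, …
g: a_k = 0, 12, 0, -36, 0, 972/5, 0, -8748/7, 0, 8748, …
Weyl lclm of L_f,L_g ⇒ L₀ (ord ≤ 3).
Derive L from L₀ (diff closure).
L = (-90 + 360·x + 6462·x^2 + 14688·x^3 + 63936·x^4 + 31104·x^6) + (36 + 294·x + 324·x^2 + 3198·x^3 + 13680·x^4 + 46080·x^5 + 3888·x^6 + 31104·x^7)·Dx + (-5 - 16·x - 160·x^2 + 96·x^3 - 555·x^4 + 2304·x^5 + 4896·x^6 + 1296·x^7 + 5184·x^8)·Dx^2  (order 2).
h: a_k = 10, -20, -162, -232, 322, -2172, -14922, -18640, 26010, -151780, …
ICs: h(0) = 10, h′(0) = -20.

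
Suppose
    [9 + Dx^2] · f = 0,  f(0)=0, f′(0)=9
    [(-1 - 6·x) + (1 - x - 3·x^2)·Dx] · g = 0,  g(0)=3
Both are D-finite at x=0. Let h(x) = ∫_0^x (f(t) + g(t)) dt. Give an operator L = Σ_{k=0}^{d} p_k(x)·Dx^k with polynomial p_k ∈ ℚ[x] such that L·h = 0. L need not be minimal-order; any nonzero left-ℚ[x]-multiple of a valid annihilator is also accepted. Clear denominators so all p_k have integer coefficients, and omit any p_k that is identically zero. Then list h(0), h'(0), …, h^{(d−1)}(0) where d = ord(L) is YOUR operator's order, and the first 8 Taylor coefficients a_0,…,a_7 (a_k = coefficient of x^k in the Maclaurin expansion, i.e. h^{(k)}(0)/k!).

f: a_k = 0, 9, 0, -27/2, 0, 243/40, 0, -729/560, …
g: a_k = 3, 3, 12, 21, 57, 120, 291, 651, …
h₀=f+g: left-lcm gives L₀, ord ≤ 3.
h=∫h₀ ⇒ L = L₀·Dx.
L = (-459 - 2916·x - 1539·x^2 - 3888·x^3 - 3645·x^4 - 4374·x^5)·Dx + (153 - 153·x - 378·x^2 + 405·x^3 - 2187·x^5 - 2187·x^6)·Dx^2 + (-51 - 324·x - 171·x^2 - 432·x^3 - 405·x^4 - 486·x^5)·Dx^3 + (17 - 17·x - 42·x^2 + 45·x^3 - 243·x^5 - 243·x^6)·Dx^4  (order 4).
h: a_k = 0, 3, 6, 4, 15/8, 57/5, 1681/80, 291/7, …
ICs: h(0) = 0, h′(0) = 3, h′′(0) = 12, h′′′(0) = 24.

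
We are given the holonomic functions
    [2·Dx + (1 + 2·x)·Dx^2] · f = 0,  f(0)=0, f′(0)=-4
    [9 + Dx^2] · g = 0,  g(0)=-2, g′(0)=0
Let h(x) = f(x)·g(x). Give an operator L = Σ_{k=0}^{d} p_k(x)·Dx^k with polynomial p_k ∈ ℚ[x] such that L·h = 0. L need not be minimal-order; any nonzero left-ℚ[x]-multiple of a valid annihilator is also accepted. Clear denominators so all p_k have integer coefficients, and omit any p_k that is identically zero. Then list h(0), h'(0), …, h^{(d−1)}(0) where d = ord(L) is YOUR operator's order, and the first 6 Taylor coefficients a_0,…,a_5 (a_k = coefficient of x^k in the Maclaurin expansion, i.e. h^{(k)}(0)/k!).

L = (63 + 1053·x + 3969·x^2 + 5832·x^3 + 2916·x^4) + (63 + 450·x + 972·x^2 + 648·x^3)·Dx + (25 + 270·x + 918·x^2 + 1296·x^3 + 648·x^4)·Dx^2 + (7 + 50·x + 108·x^2 + 72·x^3)·Dx^3 + (2 + 17·x + 53·x^2 + 72·x^3 + 36·x^4)·Dx^4  (order 4).
h: a_k = 0, 8, -8, -76/3, 20, 23/5, …
ICs: h(0) = 0, h′(0) = 8, h′′(0) = -16, h′′′(0) = -152.

f: a_k = 0, -4, 4, -16/3, 8, -64/5, …
g: a_k = -2, 0, 9, 0, -27/4, 0, …
Sym-product of L_f,L_g gives L₀ (≤ ord 4).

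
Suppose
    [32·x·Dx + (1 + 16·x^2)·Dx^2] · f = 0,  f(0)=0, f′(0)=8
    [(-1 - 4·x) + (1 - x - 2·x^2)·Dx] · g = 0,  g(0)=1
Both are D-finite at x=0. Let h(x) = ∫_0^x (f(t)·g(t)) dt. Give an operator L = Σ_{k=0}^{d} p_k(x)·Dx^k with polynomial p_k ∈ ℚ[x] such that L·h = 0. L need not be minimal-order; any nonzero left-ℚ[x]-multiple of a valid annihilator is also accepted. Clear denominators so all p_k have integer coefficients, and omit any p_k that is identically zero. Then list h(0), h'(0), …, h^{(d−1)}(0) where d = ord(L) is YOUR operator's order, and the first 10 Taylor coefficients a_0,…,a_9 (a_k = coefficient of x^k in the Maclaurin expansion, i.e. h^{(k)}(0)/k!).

L = (4 + 32·x + 192·x^2)·Dx + (2 - 24·x + 64·x^2 + 192·x^3)·Dx^2 + (-1 + x - 14·x^2 + 16·x^3 + 32·x^4)·Dx^3  (order 3).
h: a_k = 0, 0, 4, 8/3, -14/3, -8/15, 308/5, 5464/105, -46957/105, -2216/7, …
ICs: h(0) = 0, h′(0) = 0, h′′(0) = 8.

f: a_k = 0, 8, 0, -128/3, 0, 2048/5, 0, -32768/7, 0, 524288/9, …
g: a_k = 1, 1, 3, 5, 11, 21, 43, 85, 171, 341, …
L₀ := L_f ⊗_s L_g (sym. prod.), ord ≤ 2.
h=∫₀ˣh₀: take L = L₀·Dx.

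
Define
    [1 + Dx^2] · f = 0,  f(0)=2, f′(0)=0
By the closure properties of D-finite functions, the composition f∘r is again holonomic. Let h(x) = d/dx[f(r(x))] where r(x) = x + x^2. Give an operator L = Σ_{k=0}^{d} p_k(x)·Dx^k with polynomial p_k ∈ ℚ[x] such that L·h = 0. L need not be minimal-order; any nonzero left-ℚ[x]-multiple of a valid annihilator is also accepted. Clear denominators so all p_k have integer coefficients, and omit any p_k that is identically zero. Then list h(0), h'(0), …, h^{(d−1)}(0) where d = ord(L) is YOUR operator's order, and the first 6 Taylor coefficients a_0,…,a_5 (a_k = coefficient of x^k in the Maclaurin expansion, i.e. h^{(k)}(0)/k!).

f: a_k = 2, 0, -1, 0, 1/12, 0, …
L₀ from L_f via x↦r, Dx↦r'^{-1}Dx.
Differentiate: ansatz ord ≤ ord L₀ ⇒ L.
L = (13 + 8·x + 24·x^2 + 32·x^3 + 16·x^4) + (-6 - 12·x)·Dx + (1 + 4·x + 4·x^2)·Dx^2  (order 2).
h: a_k = 0, -2, -6, -11/3, 5/3, 179/60, …
ICs: h(0) = 0, h′(0) = -2.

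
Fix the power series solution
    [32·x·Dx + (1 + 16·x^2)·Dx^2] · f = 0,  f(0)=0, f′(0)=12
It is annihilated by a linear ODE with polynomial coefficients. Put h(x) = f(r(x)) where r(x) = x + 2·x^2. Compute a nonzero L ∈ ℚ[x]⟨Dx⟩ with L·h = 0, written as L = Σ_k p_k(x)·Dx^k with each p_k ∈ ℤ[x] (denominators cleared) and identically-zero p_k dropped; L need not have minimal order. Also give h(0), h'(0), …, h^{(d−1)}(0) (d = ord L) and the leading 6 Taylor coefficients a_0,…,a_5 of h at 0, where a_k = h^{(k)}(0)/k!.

L = (-4 + 32·x + 256·x^2 + 768·x^3 + 768·x^4)·Dx + (1 + 4·x + 16·x^2 + 128·x^3 + 320·x^4 + 256·x^5)·Dx^2  (order 2).
h: a_k = 0, 12, 24, -64, -384, -768/5, …
ICs: h(0) = 0, h′(0) = 12.

f: a_k = 0, 12, 0, -64, 0, 3072/5, …
L₀ from L_f via x↦r, Dx↦r'^{-1}Dx.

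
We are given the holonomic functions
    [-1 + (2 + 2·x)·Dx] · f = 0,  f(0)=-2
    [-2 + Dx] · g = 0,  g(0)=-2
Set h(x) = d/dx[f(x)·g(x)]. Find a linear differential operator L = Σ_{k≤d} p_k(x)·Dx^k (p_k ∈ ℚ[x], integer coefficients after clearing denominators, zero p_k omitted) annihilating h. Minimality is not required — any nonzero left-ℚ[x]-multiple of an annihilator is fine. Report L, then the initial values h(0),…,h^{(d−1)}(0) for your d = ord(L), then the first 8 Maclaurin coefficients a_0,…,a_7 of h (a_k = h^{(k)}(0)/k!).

L = (23 + 40·x + 16·x^2) + (-10 - 18·x - 8·x^2)·Dx  (order 1).
h: a_k = 10, 23, 103/4, 449/24, 1949/192, 1643/384, 36047/23040, 135617/322560, …
ICs: h(0) = 10.

f: a_k = -2, -1, 1/4, -1/8, 5/64, -7/128, 21/512, -33/1024, …
g: a_k = -2, -4, -4, -8/3, -4/3, -8/15, -8/45, -16/315, …
h₀=f·g: eliminate ⇒ L₀, order ≤ 1·1.
Derive L from L₀ (diff closure).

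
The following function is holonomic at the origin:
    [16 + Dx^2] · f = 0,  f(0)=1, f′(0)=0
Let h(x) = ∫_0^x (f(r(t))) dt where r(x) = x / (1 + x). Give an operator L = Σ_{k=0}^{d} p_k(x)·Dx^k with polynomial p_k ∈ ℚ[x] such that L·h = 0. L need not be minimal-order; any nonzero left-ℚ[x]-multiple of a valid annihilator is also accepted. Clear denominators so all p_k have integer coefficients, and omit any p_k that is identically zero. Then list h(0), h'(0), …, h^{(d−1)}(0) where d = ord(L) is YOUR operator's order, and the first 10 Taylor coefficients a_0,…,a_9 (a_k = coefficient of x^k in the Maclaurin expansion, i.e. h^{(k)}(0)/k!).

L = 16·Dx + (2 + 6·x + 6·x^2 + 2·x^3)·Dx^2 + (1 + 4·x + 6·x^2 + 4·x^3 + x^4)·Dx^3  (order 3).
h: a_k = 0, 1, 0, -8/3, 4, -8/3, -16/9, 392/45, -82/5, 12568/567, …
ICs: h(0) = 0, h′(0) = 1, h′′(0) = 0.

f: a_k = 1, 0, -8, 0, 32/3, 0, -256/45, 0, 512/315, 0, …
f∘r: x↦r, Dx↦Dx/r' in L_f ⇒ L₀.
∫: right-multiply L₀ by Dx.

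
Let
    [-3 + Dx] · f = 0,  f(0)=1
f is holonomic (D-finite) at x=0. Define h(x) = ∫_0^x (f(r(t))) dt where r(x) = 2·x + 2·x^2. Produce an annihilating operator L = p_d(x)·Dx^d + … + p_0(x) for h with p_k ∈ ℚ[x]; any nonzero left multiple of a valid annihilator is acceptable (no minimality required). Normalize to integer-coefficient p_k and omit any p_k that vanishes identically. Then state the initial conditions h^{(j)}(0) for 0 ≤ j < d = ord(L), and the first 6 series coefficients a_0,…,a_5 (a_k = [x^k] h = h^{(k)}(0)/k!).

f: a_k = 1, 3, 9/2, 9/2, 27/8, 81/40, …
Change of var in L_f (x↦r) gives L₀.
∫: right-multiply L₀ by Dx.
L = (-6 - 12·x)·Dx + Dx^2  (order 2).
h: a_k = 0, 1, 3, 8, 18, 36, …
ICs: h(0) = 0, h′(0) = 1.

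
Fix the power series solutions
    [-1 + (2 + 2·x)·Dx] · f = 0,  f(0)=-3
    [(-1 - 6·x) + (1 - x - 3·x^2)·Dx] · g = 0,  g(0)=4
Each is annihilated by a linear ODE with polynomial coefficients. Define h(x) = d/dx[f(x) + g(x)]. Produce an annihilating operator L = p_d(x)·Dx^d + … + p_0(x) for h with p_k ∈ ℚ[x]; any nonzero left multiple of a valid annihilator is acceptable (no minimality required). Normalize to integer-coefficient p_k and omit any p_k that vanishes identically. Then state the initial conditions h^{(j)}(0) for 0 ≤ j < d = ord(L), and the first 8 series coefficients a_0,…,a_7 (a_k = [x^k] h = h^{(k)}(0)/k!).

L = (-108 - 690·x - 1260·x^2 - 1620·x^3 - 810·x^4) + (-165 - 1476·x - 3819·x^2 - 6408·x^3 - 6345·x^4 - 2430·x^5)·Dx + (34 + 114·x + 134·x^2 - 378·x^3 - 1422·x^4 - 1530·x^5 - 540·x^6)·Dx^2  (order 2).
h: a_k = 5/2, 131/4, 1335/16, 9743/32, 204695/256, 1192125/512, 12442955/2048, 66585863/4096, …
ICs: h(0) = 5/2, h′(0) = 131/4.

f: a_k = -3, -3/2, 3/8, -3/16, 15/128, -21/256, 63/1024, -99/2048, …
g: a_k = 4, 4, 16, 28, 76, 160, 388, 868, …
Weyl lclm of L_f,L_g ⇒ L₀ (ord ≤ 2).
h₀' ⇒ L via d/dx closure of L₀.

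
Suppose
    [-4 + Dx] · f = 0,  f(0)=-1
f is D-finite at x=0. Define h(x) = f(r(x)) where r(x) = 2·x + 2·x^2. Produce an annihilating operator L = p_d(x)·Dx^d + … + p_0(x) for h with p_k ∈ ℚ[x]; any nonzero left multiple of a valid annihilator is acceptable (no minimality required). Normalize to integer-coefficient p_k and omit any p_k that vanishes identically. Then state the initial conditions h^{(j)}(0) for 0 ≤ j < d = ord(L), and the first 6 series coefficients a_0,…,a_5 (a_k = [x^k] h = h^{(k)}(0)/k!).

f: a_k = -1, -4, -8, -32/3, -32/3, -128/15, …
Substitute x→r, Dx→(1/r')Dx; clear ⇒ L₀.
L = (-8 - 16·x) + Dx  (order 1).
h: a_k = -1, -8, -40, -448/3, -1376/3, -18176/15, …
ICs: h(0) = -1.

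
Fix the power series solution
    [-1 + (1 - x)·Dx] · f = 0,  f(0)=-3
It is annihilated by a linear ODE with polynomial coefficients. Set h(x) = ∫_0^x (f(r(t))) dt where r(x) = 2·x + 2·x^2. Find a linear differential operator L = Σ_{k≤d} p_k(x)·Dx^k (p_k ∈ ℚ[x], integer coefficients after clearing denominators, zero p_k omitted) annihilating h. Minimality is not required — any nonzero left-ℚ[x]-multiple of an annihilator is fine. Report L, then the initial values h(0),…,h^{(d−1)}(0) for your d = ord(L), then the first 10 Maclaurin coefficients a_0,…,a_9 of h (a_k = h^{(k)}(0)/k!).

f: a_k = -3, -3, -3, -3, -3, -3, -3, -3, -3, -3, …
f∘r: x↦r, Dx↦Dx/r' in L_f ⇒ L₀.
Integrate: L := L₀·Dx.
L = (2 + 4·x)·Dx + (-1 + 2·x + 2·x^2)·Dx^2  (order 2).
h: a_k = 0, -3, -3, -6, -12, -132/5, -60, -984/7, -336, -816, …
ICs: h(0) = 0, h′(0) = -3.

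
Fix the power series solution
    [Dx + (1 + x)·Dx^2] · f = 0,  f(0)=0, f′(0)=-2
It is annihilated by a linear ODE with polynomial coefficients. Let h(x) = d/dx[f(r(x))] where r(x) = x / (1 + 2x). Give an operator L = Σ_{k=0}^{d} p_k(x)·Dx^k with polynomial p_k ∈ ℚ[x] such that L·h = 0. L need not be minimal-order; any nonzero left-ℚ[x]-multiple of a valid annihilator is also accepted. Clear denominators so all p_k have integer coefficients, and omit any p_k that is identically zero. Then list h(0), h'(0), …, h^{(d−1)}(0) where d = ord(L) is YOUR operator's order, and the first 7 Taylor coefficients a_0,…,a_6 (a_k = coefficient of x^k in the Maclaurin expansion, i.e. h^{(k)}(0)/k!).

f: a_k = 0, -2, 1, -2/3, 1/2, -2/5, 1/3, …
f∘r: x↦r, Dx↦Dx/r' in L_f ⇒ L₀.
Differentiate: ansatz ord ≤ ord L₀ ⇒ L.
L = (5 + 12·x) + (1 + 5·x + 6·x^2)·Dx  (order 1).
h: a_k = -2, 10, -38, 130, -422, 1330, -4118, …
ICs: h(0) = -2.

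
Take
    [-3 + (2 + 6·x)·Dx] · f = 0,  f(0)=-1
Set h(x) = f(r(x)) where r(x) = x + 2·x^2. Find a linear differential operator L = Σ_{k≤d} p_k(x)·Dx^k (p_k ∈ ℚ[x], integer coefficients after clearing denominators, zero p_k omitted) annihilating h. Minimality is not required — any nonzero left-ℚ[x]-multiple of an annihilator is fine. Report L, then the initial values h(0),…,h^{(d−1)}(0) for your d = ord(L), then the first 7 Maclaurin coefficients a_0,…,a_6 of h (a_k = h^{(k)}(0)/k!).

f: a_k = -1, -3/2, 9/8, -27/16, 405/128, -1701/256, 15309/1024, …
h₀=f(r): pull back L_f along r ⇒ L₀.
L = (-3 - 12·x) + (2 + 6·x + 12·x^2)·Dx  (order 1).
h: a_k = -1, -3/2, -15/8, 45/16, -315/128, -405/256, 11205/1024, …
ICs: h(0) = -1.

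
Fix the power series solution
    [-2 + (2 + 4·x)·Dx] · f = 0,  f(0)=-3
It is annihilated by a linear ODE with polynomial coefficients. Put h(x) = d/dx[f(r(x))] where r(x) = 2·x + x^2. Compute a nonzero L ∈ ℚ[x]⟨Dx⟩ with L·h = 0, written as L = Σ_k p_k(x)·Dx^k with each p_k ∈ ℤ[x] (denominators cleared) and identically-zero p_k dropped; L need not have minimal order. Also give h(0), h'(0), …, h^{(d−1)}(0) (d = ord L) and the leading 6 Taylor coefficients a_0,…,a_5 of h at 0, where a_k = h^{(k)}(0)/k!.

L = -1 + (-1 - 5·x - 6·x^2 - 2·x^3)·Dx  (order 1).
h: a_k = -6, 6, -18, 54, -165, 513, …
ICs: h(0) = -6.

f: a_k = -3, -3, 3/2, -3/2, 15/8, -21/8, …
L₀ from L_f via x↦r, Dx↦r'^{-1}Dx.
h=h₀': d/dx-closure on L₀ ⇒ L.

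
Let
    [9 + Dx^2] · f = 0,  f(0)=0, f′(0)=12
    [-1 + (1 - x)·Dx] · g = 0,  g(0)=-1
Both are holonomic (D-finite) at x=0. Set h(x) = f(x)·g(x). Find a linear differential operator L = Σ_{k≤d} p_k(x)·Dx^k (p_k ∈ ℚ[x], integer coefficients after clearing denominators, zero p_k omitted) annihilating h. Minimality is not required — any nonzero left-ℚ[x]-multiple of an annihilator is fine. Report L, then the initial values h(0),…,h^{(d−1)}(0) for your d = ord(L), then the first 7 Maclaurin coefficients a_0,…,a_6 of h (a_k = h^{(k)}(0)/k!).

L = (-9 + 9·x) + 2·Dx + (-1 + x)·Dx^2  (order 2).
h: a_k = 0, -12, -12, 6, 6, -21/10, -21/10, …
ICs: h(0) = 0, h′(0) = -12.

f: a_k = 0, 12, 0, -18, 0, 81/10, 0, …
g: a_k = -1, -1, -1, -1, -1, -1, -1, …
h₀=f·g: eliminate ⇒ L₀, order ≤ 2·1.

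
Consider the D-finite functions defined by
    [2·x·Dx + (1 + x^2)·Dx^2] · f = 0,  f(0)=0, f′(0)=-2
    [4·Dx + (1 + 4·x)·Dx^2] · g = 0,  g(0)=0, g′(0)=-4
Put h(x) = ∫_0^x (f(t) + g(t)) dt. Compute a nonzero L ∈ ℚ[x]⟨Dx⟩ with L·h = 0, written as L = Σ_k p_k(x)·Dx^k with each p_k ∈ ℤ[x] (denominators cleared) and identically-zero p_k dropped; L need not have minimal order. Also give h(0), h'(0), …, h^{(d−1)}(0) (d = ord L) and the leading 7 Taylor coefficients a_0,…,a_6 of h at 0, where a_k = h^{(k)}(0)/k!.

L = (-4 - 48·x + 12·x^2 + 16·x^3)·Dx^2 + (-17 - 8·x - 45·x^2 + 24·x^3 + 32·x^4)·Dx^3 + (-2 - 7·x + 4·x^2 + x^3 + 6·x^4 + 8·x^5)·Dx^4  (order 4).
h: a_k = 0, 0, -3, 8/3, -31/6, 64/5, -171/5, …
ICs: h(0) = 0, h′(0) = 0, h′′(0) = -6, h′′′(0) = 16.

f: a_k = 0, -2, 0, 2/3, 0, -2/5, 0, …
g: a_k = 0, -4, 8, -64/3, 64, -1024/5, 2048/3, …
Weyl lclm of L_f,L_g ⇒ L₀ (ord ≤ 4).
Integrate: L := L₀·Dx.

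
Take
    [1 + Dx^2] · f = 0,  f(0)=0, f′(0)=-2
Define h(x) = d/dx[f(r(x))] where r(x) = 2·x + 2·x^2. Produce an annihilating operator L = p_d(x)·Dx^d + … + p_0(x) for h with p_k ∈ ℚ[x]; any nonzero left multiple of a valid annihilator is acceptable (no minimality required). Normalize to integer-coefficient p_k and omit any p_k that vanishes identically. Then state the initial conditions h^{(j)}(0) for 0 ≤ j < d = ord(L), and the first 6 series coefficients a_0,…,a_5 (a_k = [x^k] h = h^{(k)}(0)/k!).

L = (16 + 32·x + 96·x^2 + 128·x^3 + 64·x^4) + (-6 - 12·x)·Dx + (1 + 4·x + 4·x^2)·Dx^2  (order 2).
h: a_k = -4, -8, 8, 32, 112/3, 0, …
ICs: h(0) = -4, h′(0) = -8.

f: a_k = 0, -2, 0, 1/3, 0, -1/60, …
h₀=f(r): pull back L_f along r ⇒ L₀.
Differentiate: ansatz ord ≤ ord L₀ ⇒ L.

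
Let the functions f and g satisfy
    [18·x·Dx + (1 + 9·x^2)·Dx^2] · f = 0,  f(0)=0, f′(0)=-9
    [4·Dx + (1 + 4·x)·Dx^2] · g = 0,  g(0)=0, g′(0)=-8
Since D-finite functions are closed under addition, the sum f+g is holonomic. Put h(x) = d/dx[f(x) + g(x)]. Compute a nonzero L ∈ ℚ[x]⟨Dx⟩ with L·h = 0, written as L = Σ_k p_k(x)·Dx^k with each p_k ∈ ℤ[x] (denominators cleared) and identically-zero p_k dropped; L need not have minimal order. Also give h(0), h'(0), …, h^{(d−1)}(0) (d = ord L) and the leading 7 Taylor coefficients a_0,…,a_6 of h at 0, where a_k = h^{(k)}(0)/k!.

f: a_k = 0, -9, 0, 27, 0, -729/5, 0, …
g: a_k = 0, -8, 16, -128/3, 128, -2048/5, 4096/3, …
Weyl lclm of L_f,L_g ⇒ L₀ (ord ≤ 4).
h=h₀': d/dx-closure on L₀ ⇒ L.
L = (-36 - 432·x + 972·x^2 + 1296·x^3) + (-25 - 72·x - 189·x^2 + 1944·x^3 + 2592·x^4)·Dx + (-2 + x + 36·x^2 + 81·x^3 + 486·x^4 + 648·x^5)·Dx^2  (order 2).
h: a_k = -17, 32, -47, 512, -2777, 8192, -26207, …
ICs: h(0) = -17, h′(0) = 32.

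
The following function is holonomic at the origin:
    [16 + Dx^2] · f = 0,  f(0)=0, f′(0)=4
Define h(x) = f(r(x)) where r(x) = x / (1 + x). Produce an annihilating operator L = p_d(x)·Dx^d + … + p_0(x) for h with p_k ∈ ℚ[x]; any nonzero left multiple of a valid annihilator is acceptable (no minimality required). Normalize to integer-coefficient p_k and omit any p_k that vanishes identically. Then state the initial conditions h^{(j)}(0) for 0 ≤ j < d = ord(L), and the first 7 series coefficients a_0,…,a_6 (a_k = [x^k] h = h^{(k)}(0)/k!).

L = 16 + (2 + 6·x + 6·x^2 + 2·x^3)·Dx + (1 + 4·x + 6·x^2 + 4·x^3 + x^4)·Dx^2  (order 2).
h: a_k = 0, 4, -4, -20/3, 28, -772/15, 60, …
ICs: h(0) = 0, h′(0) = 4.

f: a_k = 0, 4, 0, -32/3, 0, 128/15, 0, …
Substitute x→r, Dx→(1/r')Dx; clear ⇒ L₀.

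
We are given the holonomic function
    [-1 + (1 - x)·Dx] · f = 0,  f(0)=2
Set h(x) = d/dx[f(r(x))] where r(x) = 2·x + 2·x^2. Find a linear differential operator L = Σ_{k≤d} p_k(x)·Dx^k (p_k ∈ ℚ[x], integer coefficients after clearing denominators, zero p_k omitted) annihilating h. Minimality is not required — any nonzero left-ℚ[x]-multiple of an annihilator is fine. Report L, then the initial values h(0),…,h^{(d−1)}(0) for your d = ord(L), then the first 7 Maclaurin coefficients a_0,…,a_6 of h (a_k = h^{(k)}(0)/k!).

L = (6 + 12·x + 12·x^2) + (-1 + 6·x^2 + 4·x^3)·Dx  (order 1).
h: a_k = 4, 24, 96, 352, 1200, 3936, 12544, …
ICs: h(0) = 4.

f: a_k = 2, 2, 2, 2, 2, 2, 2, …
f∘r: x↦r, Dx↦Dx/r' in L_f ⇒ L₀.
Differentiate: ansatz ord ≤ ord L₀ ⇒ L.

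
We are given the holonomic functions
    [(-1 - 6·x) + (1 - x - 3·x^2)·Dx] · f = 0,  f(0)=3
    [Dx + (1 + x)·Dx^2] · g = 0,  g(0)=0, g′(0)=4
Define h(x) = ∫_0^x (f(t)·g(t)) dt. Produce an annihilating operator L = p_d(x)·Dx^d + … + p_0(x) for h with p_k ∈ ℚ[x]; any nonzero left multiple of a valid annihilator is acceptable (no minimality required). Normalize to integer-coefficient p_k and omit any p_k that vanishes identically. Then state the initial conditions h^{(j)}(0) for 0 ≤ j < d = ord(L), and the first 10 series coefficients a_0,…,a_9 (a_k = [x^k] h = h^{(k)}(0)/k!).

f: a_k = 3, 3, 12, 21, 57, 120, 291, 651, 1524, 3477, …
g: a_k = 0, 4, -2, 4/3, -1, 4/5, -2/3, 4/7, -1/2, 4/9, …
h₀=f·g: eliminate ⇒ L₀, order ≤ 1·2.
h=∫₀ˣh₀: take L = L₀·Dx.
L = (7 + 12·x)·Dx + (1 + 15·x + 15·x^2)·Dx^2 + (-1 + 4·x^2 + 3·x^3)·Dx^3  (order 3).
h: a_k = 0, 0, 6, 2, 23/2, 61/5, 1007/30, 1912/35, 34591/280, 149381/630, …
ICs: h(0) = 0, h′(0) = 0, h′′(0) = 12.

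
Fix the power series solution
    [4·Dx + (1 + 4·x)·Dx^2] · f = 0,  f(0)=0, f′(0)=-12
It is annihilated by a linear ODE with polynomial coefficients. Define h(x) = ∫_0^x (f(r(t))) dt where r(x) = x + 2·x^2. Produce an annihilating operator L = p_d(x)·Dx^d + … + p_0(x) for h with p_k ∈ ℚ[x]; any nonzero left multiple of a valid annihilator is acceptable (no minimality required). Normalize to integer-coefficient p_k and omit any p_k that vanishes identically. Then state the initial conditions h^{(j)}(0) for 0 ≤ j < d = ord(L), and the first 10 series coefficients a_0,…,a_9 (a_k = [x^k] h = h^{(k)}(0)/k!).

L = (16·x + 32·x^2)·Dx^2 + (1 + 8·x + 24·x^2 + 32·x^3)·Dx^3  (order 3).
h: a_k = 0, 0, -6, 0, 8, -96/5, 128/5, 0, -768/7, 1024/3, …
ICs: h(0) = 0, h′(0) = 0, h′′(0) = -12.

f: a_k = 0, -12, 24, -64, 192, -3072/5, 2048, -49152/7, 24576, -262144/3, …
L₀ from L_f via x↦r, Dx↦r'^{-1}Dx.
h=∫h₀ ⇒ L = L₀·Dx.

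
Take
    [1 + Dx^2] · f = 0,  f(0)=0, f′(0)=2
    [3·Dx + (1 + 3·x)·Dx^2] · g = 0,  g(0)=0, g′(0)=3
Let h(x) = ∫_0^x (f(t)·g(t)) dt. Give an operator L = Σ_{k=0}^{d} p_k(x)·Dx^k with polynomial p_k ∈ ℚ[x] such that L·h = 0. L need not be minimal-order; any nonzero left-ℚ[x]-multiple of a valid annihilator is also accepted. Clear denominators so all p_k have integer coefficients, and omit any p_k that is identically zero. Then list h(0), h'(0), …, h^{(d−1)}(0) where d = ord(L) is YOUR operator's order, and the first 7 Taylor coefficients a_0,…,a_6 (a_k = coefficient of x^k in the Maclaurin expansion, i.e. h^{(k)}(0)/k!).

f: a_k = 0, 2, 0, -1/3, 0, 1/60, 0, …
g: a_k = 0, 3, -9/2, 9, -81/4, 243/5, -243/2, …
f·g: L₀ = L_f ⊗_s L_g, ord ≤ 2·2.
h=∫h₀ ⇒ L = L₀·Dx.
L = (-203 - 222·x - 189·x^2 + 432·x^3 + 324·x^4)·Dx + (-84 - 108·x + 648·x^2 + 648·x^3)·Dx^2 + (-208 - 228·x - 54·x^2 + 864·x^3 + 648·x^4)·Dx^3 + (-84 - 108·x + 648·x^2 + 648·x^3)·Dx^4 + (-5 - 6·x + 135·x^2 + 432·x^3 + 324·x^4)·Dx^5  (order 5).
h: a_k = 0, 0, 0, 2, -9/4, 17/5, -13/2, …
ICs: h(0) = 0, h′(0) = 0, h′′(0) = 0, h′′′(0) = 12, h′′′′(0) = -54.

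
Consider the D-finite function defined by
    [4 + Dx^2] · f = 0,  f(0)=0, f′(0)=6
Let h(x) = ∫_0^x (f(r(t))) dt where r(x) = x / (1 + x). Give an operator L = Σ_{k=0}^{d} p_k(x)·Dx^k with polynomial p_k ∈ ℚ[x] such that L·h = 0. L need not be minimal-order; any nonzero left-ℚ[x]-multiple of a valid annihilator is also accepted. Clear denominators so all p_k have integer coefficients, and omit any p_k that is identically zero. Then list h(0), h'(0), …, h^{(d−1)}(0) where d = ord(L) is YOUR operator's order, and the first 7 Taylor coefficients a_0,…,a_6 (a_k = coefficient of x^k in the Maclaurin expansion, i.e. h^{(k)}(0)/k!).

L = 4·Dx + (2 + 6·x + 6·x^2 + 2·x^3)·Dx^2 + (1 + 4·x + 6·x^2 + 4·x^3 + x^4)·Dx^3  (order 3).
h: a_k = 0, 0, 3, -2, 1/2, 6/5, -43/15, …
ICs: h(0) = 0, h′(0) = 0, h′′(0) = 6.

f: a_k = 0, 6, 0, -4, 0, 4/5, 0, …
Substitute x→r, Dx→(1/r')Dx; clear ⇒ L₀.
Integrate: L := L₀·Dx.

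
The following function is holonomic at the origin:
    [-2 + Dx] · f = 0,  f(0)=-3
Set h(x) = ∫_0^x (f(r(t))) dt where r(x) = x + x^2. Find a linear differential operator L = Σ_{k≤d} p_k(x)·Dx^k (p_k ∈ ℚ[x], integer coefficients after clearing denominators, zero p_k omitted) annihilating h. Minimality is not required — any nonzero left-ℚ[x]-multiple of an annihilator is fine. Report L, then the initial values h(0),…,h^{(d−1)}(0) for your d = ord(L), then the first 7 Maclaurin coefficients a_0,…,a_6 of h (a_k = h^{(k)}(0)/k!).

f: a_k = -3, -6, -6, -4, -2, -4/5, -4/15, …
f∘r: x↦r, Dx↦Dx/r' in L_f ⇒ L₀.
∫: right-multiply L₀ by Dx.
L = (-2 - 4·x)·Dx + Dx^2  (order 2).
h: a_k = 0, -3, -3, -4, -4, -4, -52/15, …
ICs: h(0) = 0, h′(0) = -3.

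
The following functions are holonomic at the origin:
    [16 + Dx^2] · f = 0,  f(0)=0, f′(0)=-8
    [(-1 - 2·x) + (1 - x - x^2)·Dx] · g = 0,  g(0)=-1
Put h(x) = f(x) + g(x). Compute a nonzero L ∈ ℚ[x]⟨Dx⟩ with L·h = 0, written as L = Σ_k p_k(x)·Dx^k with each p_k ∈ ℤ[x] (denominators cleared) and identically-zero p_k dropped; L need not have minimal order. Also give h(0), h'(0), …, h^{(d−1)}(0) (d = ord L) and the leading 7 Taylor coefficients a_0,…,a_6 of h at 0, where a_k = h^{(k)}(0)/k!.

L = (-272 - 384·x + 352·x^2 - 192·x^3 - 640·x^4 - 256·x^5) + (160 - 368·x - 32·x^2 + 544·x^3 - 48·x^4 - 384·x^5 - 128·x^6)·Dx + (-17 - 24·x + 22·x^2 - 12·x^3 - 40·x^4 - 16·x^5)·Dx^2 + (10 - 23·x - 2·x^2 + 34·x^3 - 3·x^4 - 24·x^5 - 8·x^6)·Dx^3  (order 3).
h: a_k = -1, -9, -2, 55/3, -5, -376/15, -13, …
ICs: h(0) = -1, h′(0) = -9, h′′(0) = -4.

f: a_k = 0, -8, 0, 64/3, 0, -256/15, 0, …
g: a_k = -1, -1, -2, -3, -5, -8, -13, …
h₀=f+g: left-lcm gives L₀, ord ≤ 3.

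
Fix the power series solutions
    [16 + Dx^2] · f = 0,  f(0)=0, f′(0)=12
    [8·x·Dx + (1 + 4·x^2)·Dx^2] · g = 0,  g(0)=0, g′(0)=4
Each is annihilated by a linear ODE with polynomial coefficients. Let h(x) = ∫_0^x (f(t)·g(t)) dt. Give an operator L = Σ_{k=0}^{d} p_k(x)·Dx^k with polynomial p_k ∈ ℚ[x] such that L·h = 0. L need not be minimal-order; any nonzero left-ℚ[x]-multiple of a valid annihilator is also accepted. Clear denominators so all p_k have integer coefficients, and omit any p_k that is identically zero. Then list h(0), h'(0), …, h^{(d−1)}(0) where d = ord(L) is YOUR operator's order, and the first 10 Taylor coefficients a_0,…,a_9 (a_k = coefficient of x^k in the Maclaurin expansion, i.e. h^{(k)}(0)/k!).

L = (2560 + 29696·x^2 + 118784·x^4 + 262144·x^6 + 262144·x^8)·Dx + (1536·x + 14336·x^3 + 49152·x^5 + 65536·x^7)·Dx^2 + (240 + 3008·x^2 + 13824·x^4 + 32768·x^6 + 32768·x^8)·Dx^3 + (96·x + 896·x^3 + 3072·x^5 + 4096·x^7)·Dx^4 + (5 + 72·x^2 + 400·x^4 + 1024·x^6 + 1024·x^8)·Dx^5  (order 5).
h: a_k = 0, 0, 0, 16, 0, -192/5, 0, 1280/21, 0, -1024/9, …
ICs: h(0) = 0, h′(0) = 0, h′′(0) = 0, h′′′(0) = 96, h′′′′(0) = 0.

f: a_k = 0, 12, 0, -32, 0, 128/5, 0, -1024/105, 0, 2048/945, …
g: a_k = 0, 4, 0, -16/3, 0, 64/5, 0, -256/7, 0, 1024/9, …
L₀ := L_f ⊗_s L_g (sym. prod.), ord ≤ 4.
h=∫₀ˣh₀: take L = L₀·Dx.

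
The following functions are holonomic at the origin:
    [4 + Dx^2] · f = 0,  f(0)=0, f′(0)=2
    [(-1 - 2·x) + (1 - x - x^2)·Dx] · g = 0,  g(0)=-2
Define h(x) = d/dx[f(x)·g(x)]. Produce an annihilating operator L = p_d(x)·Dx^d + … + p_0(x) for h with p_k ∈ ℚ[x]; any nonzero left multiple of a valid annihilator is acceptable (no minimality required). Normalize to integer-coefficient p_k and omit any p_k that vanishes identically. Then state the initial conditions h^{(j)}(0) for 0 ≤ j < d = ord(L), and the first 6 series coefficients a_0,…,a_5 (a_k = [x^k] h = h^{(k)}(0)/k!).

L = (-6 - 16·x - 8·x^2 + 16·x^3 + 8·x^4) + (-1 + 2·x + 12·x^2 + 8·x^3)·Dx + (1 - 3·x - x^2 + 4·x^3 + 2·x^4)·Dx^2  (order 2).
h: a_k = -4, -8, -16, -112/3, -76, -736/5, …
ICs: h(0) = -4, h′(0) = -8.

f: a_k = 0, 2, 0, -4/3, 0, 4/15, …
g: a_k = -2, -2, -4, -6, -10, -16, …
Sym-product of L_f,L_g gives L₀ (≤ ord 2).
Derive L from L₀ (diff closure).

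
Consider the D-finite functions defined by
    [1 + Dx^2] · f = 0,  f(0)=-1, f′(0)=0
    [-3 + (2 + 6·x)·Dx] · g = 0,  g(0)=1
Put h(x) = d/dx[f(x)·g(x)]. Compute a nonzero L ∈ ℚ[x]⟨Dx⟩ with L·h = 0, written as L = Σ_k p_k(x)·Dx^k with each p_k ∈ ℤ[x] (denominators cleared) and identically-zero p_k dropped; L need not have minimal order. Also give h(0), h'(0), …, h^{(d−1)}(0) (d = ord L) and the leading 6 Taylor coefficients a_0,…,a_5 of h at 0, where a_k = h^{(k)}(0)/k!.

L = (133 + 2352·x + 4104·x^2 + 1728·x^3 + 1296·x^4) + (276 + 540·x - 1296·x^2 - 1296·x^3)·Dx + (124 + 840·x + 1836·x^2 + 1728·x^3 + 1296·x^4)·Dx^2  (order 2).
h: a_k = -3/2, 13/4, -45/16, 983/96, -7505/256, 618229/7680, …
ICs: h(0) = -3/2, h′(0) = 13/4.

f: a_k = -1, 0, 1/2, 0, -1/24, 0, …
g: a_k = 1, 3/2, -9/8, 27/16, -405/128, 1701/256, …
f·g: L₀ = L_f ⊗_s L_g, ord ≤ 2·1.
h₀' ⇒ L via d/dx closure of L₀.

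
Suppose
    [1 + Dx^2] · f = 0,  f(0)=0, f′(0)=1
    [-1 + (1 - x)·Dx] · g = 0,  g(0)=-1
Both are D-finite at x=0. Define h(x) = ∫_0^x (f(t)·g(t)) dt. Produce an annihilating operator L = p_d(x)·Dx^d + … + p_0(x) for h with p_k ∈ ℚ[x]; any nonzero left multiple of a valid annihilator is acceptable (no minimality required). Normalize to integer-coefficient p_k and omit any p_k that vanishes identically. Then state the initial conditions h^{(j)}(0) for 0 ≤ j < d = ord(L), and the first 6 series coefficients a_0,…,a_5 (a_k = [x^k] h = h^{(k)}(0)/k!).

f: a_k = 0, 1, 0, -1/6, 0, 1/120, …
g: a_k = -1, -1, -1, -1, -1, -1, …
Sym-product of L_f,L_g gives L₀ (≤ ord 2).
h=∫h₀ ⇒ L = L₀·Dx.
L = (-1 + x)·Dx + 2·Dx^2 + (-1 + x)·Dx^3  (order 3).
h: a_k = 0, 0, -1/2, -1/3, -5/24, -1/6, …
ICs: h(0) = 0, h′(0) = 0, h′′(0) = -1.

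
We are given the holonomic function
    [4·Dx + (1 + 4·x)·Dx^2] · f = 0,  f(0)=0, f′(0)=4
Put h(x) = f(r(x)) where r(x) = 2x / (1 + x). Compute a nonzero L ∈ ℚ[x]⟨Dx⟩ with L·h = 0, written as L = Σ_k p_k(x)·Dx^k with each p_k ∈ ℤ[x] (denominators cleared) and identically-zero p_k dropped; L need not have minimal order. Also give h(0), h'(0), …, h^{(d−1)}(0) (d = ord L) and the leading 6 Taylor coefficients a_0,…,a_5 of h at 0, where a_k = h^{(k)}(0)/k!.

f: a_k = 0, 4, -8, 64/3, -64, 1024/5, …
L₀ from L_f via x↦r, Dx↦r'^{-1}Dx.
L = (10 + 18·x)·Dx + (1 + 10·x + 9·x^2)·Dx^2  (order 2).
h: a_k = 0, 8, -40, 728/3, -1640, 59048/5, …
ICs: h(0) = 0, h′(0) = 8.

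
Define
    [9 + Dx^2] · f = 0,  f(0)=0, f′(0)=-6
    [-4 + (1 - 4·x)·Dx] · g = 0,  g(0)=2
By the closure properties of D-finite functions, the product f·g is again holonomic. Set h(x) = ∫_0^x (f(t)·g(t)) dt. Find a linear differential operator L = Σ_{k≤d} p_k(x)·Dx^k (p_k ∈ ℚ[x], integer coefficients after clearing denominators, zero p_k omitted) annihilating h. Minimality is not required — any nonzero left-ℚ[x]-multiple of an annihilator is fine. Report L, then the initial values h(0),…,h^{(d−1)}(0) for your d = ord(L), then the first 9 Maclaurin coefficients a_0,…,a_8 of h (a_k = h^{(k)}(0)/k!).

f: a_k = 0, -6, 0, 9, 0, -81/20, 0, 243/280, 0, …
g: a_k = 2, 8, 32, 128, 512, 2048, 8192, 32768, 131072, …
L₀ := L_f ⊗_s L_g (sym. prod.), ord ≤ 2.
∫: right-multiply L₀ by Dx.
L = (-9 + 36·x)·Dx + 8·Dx^2 + (-1 + 4·x)·Dx^3  (order 3).
h: a_k = 0, 0, -6, -16, -87/2, -696/5, -9307/20, -55842/35, -6254061/1120, …
ICs: h(0) = 0, h′(0) = 0, h′′(0) = -12.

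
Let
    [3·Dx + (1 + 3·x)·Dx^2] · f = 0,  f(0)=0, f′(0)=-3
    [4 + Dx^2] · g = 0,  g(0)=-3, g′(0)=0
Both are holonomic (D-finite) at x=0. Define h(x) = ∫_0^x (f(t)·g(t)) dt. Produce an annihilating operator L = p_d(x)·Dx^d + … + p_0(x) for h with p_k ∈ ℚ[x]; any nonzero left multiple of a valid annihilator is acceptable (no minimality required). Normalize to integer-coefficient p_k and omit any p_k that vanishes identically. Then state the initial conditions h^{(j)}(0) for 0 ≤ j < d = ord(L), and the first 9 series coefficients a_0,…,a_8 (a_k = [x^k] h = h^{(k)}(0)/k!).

f: a_k = 0, -3, 9/2, -9, 81/4, -243/5, 243/2, -2187/7, 6561/8, …
g: a_k = -3, 0, 6, 0, -2, 0, 4/15, 0, -2/105, …
L₀ := L_f ⊗_s L_g (sym. prod.), ord ≤ 4.
∫: right-multiply L₀ by Dx.
L = (-1112 - 1248·x + 7344·x^2 + 27648·x^3 + 20736·x^4)·Dx + (-48 + 2160·x + 10368·x^2 + 10368·x^3)·Dx^2 + (-250 + 240·x + 4968·x^2 + 13824·x^3 + 10368·x^4)·Dx^3 + (-12 + 540·x + 2592·x^2 + 2592·x^3)·Dx^4 + (7 + 138·x + 783·x^2 + 1728·x^3 + 1296·x^4)·Dx^5  (order 5).
h: a_k = 0, 0, 9/2, -9/2, 9/4, -27/4, 163/10, -36, 23201/280, …
ICs: h(0) = 0, h′(0) = 0, h′′(0) = 9, h′′′(0) = -27, h′′′′(0) = 54.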